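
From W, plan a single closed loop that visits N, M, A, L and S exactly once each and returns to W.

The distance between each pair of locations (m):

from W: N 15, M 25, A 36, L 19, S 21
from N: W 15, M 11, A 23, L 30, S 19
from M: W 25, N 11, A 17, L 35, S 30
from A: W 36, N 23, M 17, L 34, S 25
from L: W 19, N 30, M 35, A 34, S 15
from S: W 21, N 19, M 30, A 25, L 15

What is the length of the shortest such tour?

102 m — the shortest possible round trip.

W → N → M → A → L → S → W: 15+11+17+34+15+21 = 113
W → N → M → A → S → L → W: 15+11+17+25+15+19 = 102
W → N → M → L → A → S → W: 15+11+35+34+25+21 = 141
W → N → M → L → S → A → W: 15+11+35+15+25+36 = 137
W → N → M → S → A → L → W: 15+11+30+25+34+19 = 134
W → N → M → S → L → A → W: 15+11+30+15+34+36 = 141
W → N → A → M → L → S → W: 15+23+17+35+15+21 = 126
W → N → A → M → S → L → W: 15+23+17+30+15+19 = 119
W → N → A → L → M → S → W: 15+23+34+35+30+21 = 158
W → N → A → L → S → M → W: 15+23+34+15+30+25 = 142
W → N → A → S → M → L → W: 15+23+25+30+35+19 = 147
W → N → A → S → L → M → W: 15+23+25+15+35+25 = 138
W → N → L → M → A → S → W: 15+30+35+17+25+21 = 143
W → N → L → M → S → A → W: 15+30+35+30+25+36 = 171
… (46 more)
The minimum is 102.
One optimal route: W → N → M → A → S → L → W (or its reverse).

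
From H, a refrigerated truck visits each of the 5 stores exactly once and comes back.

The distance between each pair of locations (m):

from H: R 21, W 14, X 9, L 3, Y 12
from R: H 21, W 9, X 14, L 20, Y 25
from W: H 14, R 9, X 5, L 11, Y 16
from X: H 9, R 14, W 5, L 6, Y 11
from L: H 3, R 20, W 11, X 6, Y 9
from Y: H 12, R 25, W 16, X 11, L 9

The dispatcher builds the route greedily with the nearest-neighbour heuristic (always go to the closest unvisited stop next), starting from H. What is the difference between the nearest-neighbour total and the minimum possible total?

Excess over optimum: 2 m.

H: L=3, X=9, Y=12, W=14, R=21 ⇒ L
L: X=6, Y=9, W=11, R=20 ⇒ X
X: W=5, Y=11, R=14 ⇒ W
W: R=9, Y=16 ⇒ R
R: Y=25 ⇒ Y
NN route H → L → X → W → R → Y → H costs 60.
Optimal: H → R → W → X → Y → L → H costs 58 (by enumerating all 60 distinct tours).
Excess = 60 − 58 = 2.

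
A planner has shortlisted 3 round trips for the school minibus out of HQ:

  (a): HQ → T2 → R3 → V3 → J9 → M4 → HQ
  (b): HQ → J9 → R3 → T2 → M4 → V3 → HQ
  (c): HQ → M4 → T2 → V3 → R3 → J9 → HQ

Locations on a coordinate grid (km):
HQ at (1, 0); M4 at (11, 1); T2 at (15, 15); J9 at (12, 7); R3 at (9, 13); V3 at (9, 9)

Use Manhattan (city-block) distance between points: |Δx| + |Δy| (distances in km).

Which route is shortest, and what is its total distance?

Shortest is (a), total 64 km.

(a): 29 + 8 + 4 + 5 + 7 + 11 = 64
(b): 18 + 9 + 8 + 18 + 10 + 17 = 80
(c): 11 + 18 + 12 + 4 + 9 + 18 = 72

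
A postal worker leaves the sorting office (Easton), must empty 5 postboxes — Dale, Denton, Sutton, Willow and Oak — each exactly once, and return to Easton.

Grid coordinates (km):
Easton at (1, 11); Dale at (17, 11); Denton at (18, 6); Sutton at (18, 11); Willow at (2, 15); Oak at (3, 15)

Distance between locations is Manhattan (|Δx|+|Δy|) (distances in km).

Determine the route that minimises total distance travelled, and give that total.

Easton - Dale - Denton - Sutton - Willow - Oak - Easton: 16+6+5+20+1+6 = 54
Easton - Dale - Denton - Sutton - Oak - Willow - Easton: 16+6+5+19+1+5 = 52
Easton - Dale - Denton - Willow - Sutton - Oak - Easton: 16+6+25+20+19+6 = 92
Easton - Dale - Denton - Willow - Oak - Sutton - Easton: 16+6+25+1+19+17 = 84
Easton - Dale - Denton - Oak - Sutton - Willow - Easton: 16+6+24+19+20+5 = 90
Easton - Dale - Denton - Oak - Willow - Sutton - Easton: 16+6+24+1+20+17 = 84
Easton - Dale - Sutton - Denton - Willow - Oak - Easton: 16+1+5+25+1+6 = 54
Easton - Dale - Sutton - Denton - Oak - Willow - Easton: 16+1+5+24+1+5 = 52
Easton - Dale - Sutton - Willow - Denton - Oak - Easton: 16+1+20+25+24+6 = 92
Easton - Dale - Sutton - Willow - Oak - Denton - Easton: 16+1+20+1+24+22 = 84
Easton - Dale - Sutton - Oak - Denton - Willow - Easton: 16+1+19+24+25+5 = 90
Easton - Dale - Sutton - Oak - Willow - Denton - Easton: 16+1+19+1+25+22 = 84
Easton - Dale - Willow - Denton - Sutton - Oak - Easton: 16+19+25+5+19+6 = 90
Easton - Dale - Willow - Denton - Oak - Sutton - Easton: 16+19+25+24+19+17 = 120
… (46 more)
The minimum is 52.
One optimal route: Easton → Dale → Denton → Sutton → Oak → Willow → Easton (or its reverse).

Minimum total distance: 52 km.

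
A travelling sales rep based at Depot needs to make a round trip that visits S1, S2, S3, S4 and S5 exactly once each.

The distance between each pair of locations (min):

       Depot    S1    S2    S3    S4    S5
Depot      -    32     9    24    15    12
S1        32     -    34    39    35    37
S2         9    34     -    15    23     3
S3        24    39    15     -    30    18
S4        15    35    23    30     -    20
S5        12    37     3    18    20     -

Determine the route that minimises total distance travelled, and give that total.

Minimum total distance: 119 min.

There are 60 distinct closed tours to check (reversals are equivalent).
Depot → S1 → S2 → S3 → S4 → S5 → Depot: 32+34+15+30+20+12 = 143
Depot → S1 → S2 → S3 → S5 → S4 → Depot: 32+34+15+18+20+15 = 134
Depot → S1 → S2 → S4 → S3 → S5 → Depot: 32+34+23+30+18+12 = 149
Depot → S1 → S2 → S4 → S5 → S3 → Depot: 32+34+23+20+18+24 = 151
Depot → S1 → S2 → S5 → S3 → S4 → Depot: 32+34+3+18+30+15 = 132
Depot → S1 → S2 → S5 → S4 → S3 → Depot: 32+34+3+20+30+24 = 143
Depot → S1 → S3 → S2 → S4 → S5 → Depot: 32+39+15+23+20+12 = 141
Depot → S1 → S3 → S2 → S5 → S4 → Depot: 32+39+15+3+20+15 = 124
Depot → S1 → S3 → S4 → S2 → S5 → Depot: 32+39+30+23+3+12 = 139
Depot → S1 → S3 → S4 → S5 → S2 → Depot: 32+39+30+20+3+9 = 133
Depot → S1 → S3 → S5 → S2 → S4 → Depot: 32+39+18+3+23+15 = 130
Depot → S1 → S3 → S5 → S4 → S2 → Depot: 32+39+18+20+23+9 = 141
Depot → S1 → S4 → S2 → S3 → S5 → Depot: 32+35+23+15+18+12 = 135
Depot → S1 → S4 → S2 → S5 → S3 → Depot: 32+35+23+3+18+24 = 135
… (46 more)
Depot → S2 → S5 → S3 → S1 → S4 → Depot: 9+3+18+39+35+15 = 119  ← best
The minimum is 119.
One optimal route: Depot → S2 → S5 → S3 → S1 → S4 → Depot (or its reverse).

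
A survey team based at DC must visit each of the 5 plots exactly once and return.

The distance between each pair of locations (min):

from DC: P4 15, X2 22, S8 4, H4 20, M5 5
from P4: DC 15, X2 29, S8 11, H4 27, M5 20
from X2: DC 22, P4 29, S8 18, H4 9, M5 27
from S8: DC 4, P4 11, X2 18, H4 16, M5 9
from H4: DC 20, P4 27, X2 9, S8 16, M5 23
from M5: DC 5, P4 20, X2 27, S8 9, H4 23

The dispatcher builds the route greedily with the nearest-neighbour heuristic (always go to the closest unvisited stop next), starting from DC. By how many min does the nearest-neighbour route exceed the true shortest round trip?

The nearest-neighbour route is 10 min longer than optimal.

From DC: S8=4, M5=5, P4=15, H4=20, X2=22 → choose S8 (4).
From S8: M5=9, P4=11, H4=16, X2=18 → choose M5 (9).
From M5: P4=20, H4=23, X2=27 → choose P4 (20).
From P4: H4=27, X2=29 → choose H4 (27).
From H4: X2=9 → choose X2 (9).
NN route DC → S8 → M5 → P4 → H4 → X2 → DC costs 91.
Optimal: DC → P4 → S8 → X2 → H4 → M5 → DC costs 81 (by enumerating all 60 distinct tours).
Excess = 91 − 81 = 10.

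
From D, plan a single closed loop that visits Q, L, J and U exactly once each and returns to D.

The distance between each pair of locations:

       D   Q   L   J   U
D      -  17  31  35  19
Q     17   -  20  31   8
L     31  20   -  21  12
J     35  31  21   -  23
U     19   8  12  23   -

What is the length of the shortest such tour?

Minimum total distance: 93.

With 4 stops there are 4!/2 = 12 distinct round trips (a route and its reverse cost the same).
D-Q-L-J-U-D: 17+20+21+23+19 = 100
D-Q-L-U-J-D: 17+20+12+23+35 = 107
D-Q-J-L-U-D: 17+31+21+12+19 = 100
D-Q-J-U-L-D: 17+31+23+12+31 = 114
D-Q-U-L-J-D: 17+8+12+21+35 = 93
D-Q-U-J-L-D: 17+8+23+21+31 = 100
D-L-Q-J-U-D: 31+20+31+23+19 = 124
D-L-Q-U-J-D: 31+20+8+23+35 = 117
D-L-J-Q-U-D: 31+21+31+8+19 = 110
D-L-U-Q-J-D: 31+12+8+31+35 = 117
D-J-Q-L-U-D: 35+31+20+12+19 = 117
D-J-L-Q-U-D: 35+21+20+8+19 = 103
The minimum is 93.
One optimal route: D → Q → U → L → J → D (or its reverse).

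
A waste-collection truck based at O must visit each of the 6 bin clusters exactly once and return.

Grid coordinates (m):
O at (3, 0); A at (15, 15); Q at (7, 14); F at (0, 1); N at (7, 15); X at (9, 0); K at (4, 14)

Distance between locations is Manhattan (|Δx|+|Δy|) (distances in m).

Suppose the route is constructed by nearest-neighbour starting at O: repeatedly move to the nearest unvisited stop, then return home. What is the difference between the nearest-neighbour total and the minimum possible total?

From O: F=4, X=6, K=15, Q=18, N=19, A=27 → choose F (4).
From F: X=10, K=17, Q=20, N=21, A=29 → choose X (10).
From X: Q=16, N=17, K=19, A=21 → choose Q (16).
From Q: N=1, K=3, A=9 → choose N (1).
From N: K=4, A=8 → choose K (4).
From K: A=12 → choose A (12).
NN route O → F → X → Q → N → K → A → O costs 74.
Optimal: O → F → K → Q → N → A → X → O costs 60 (by enumerating all 360 distinct tours).
Excess = 74 − 60 = 14.

Excess over optimum: 14 m.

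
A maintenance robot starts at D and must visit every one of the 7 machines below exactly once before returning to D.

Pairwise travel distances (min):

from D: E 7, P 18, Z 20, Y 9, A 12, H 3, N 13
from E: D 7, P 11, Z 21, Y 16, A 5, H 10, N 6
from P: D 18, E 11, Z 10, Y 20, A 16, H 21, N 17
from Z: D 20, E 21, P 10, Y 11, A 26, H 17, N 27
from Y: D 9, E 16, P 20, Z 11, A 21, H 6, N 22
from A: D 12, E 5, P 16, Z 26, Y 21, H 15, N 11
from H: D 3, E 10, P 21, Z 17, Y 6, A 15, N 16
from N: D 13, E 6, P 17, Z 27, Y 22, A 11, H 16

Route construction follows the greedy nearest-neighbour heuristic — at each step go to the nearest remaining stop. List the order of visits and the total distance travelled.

70 min along D → H → Y → Z → P → E → A → N → D.

D → [H:3 / E:7 / Y:9 / A:12 / N:13 / P:18 / Z:20] → H (3)
H → [Y:6 / E:10 / A:15 / N:16 / Z:17 / P:21] → Y (6)
Y → [Z:11 / E:16 / P:20 / A:21 / N:22] → Z (11)
Z → [P:10 / E:21 / A:26 / N:27] → P (10)
P → [E:11 / A:16 / N:17] → E (11)
E → [A:5 / N:6] → A (5)
A → [N:11] → N (11)
Return N→D: 13.
Total = 3 + 6 + 11 + 10 + 11 + 5 + 11 + 13 = 70.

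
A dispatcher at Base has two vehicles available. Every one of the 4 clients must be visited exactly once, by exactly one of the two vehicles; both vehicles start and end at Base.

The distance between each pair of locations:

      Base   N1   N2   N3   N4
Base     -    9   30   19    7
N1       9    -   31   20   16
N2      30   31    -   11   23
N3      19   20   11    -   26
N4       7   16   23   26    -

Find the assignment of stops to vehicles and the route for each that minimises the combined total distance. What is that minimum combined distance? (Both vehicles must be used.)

78 — the smallest possible combined total.

Try each way of splitting the stops between the two vehicles (each non-empty) and, for each split, find the best tour for each vehicle:
  {N1} + {N2, N3, N4}: 18 + 60 = 78
  {N2} + {N1, N3, N4}: 60 + 62 = 122
  {N1, N2} + {N3, N4}: 70 + 52 = 122
  {N3} + {N1, N2, N4}: 38 + 70 = 108
  {N1, N3} + {N2, N4}: 48 + 60 = 108
  {N2, N3} + {N1, N4}: 60 + 32 = 92
  … (7 splits in total)
Best: vehicle 1 Base → N1 → Base = 18; vehicle 2 Base → N3 → N2 → N4 → Base = 60; combined 78.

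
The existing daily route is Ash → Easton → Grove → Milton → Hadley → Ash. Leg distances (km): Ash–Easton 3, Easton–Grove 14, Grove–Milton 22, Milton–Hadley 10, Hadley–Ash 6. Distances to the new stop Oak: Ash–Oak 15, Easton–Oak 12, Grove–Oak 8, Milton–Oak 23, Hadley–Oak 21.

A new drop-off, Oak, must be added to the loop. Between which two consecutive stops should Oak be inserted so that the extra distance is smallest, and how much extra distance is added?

Adding 6 km by placing Oak on the Easton–Grove leg.

Insertion cost between consecutive stops i–j is d(i,Oak) + d(Oak,j) − d(i,j):
  between Ash and Easton: 15 + 12 − 3 = 24
  between Easton and Grove: 12 + 8 − 14 = 6
  between Grove and Milton: 8 + 23 − 22 = 9
  between Milton and Hadley: 23 + 21 − 10 = 34
  between Hadley and Ash: 21 + 15 − 6 = 30
Cheapest insertion is between Easton and Grove, adding 6.
New total = 55 + 6 = 61.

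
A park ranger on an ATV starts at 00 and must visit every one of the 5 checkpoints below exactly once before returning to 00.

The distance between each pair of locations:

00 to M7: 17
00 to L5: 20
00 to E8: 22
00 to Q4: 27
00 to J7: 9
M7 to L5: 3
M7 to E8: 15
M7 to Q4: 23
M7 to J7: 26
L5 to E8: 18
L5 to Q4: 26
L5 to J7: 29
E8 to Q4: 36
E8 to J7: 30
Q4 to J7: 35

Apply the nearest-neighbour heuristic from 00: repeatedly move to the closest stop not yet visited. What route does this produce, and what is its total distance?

00 → [J7:9 / M7:17 / L5:20 / E8:22 / Q4:27] → J7 (9)
J7 → [M7:26 / L5:29 / E8:30 / Q4:35] → M7 (26)
M7 → [L5:3 / E8:15 / Q4:23] → L5 (3)
L5 → [E8:18 / Q4:26] → E8 (18)
E8 → [Q4:36] → Q4 (36)
Return Q4→00: 27.
Total = 9 + 26 + 3 + 18 + 36 + 27 = 119.

119 along 00 → J7 → M7 → L5 → E8 → Q4 → 00.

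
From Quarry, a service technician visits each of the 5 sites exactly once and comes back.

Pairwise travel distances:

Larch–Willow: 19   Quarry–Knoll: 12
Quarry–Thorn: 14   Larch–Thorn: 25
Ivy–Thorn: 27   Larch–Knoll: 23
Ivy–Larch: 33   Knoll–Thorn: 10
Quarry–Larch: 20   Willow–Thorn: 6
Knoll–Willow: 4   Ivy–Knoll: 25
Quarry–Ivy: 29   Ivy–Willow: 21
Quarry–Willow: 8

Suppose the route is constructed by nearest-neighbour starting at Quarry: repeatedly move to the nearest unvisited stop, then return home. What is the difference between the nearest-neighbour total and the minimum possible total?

Quarry: Willow=8, Knoll=12, Thorn=14, Larch=20, Ivy=29 ⇒ Willow
Willow: Knoll=4, Thorn=6, Larch=19, Ivy=21 ⇒ Knoll
Knoll: Thorn=10, Larch=23, Ivy=25 ⇒ Thorn
Thorn: Larch=25, Ivy=27 ⇒ Larch
Larch: Ivy=33 ⇒ Ivy
NN route Quarry → Willow → Knoll → Thorn → Larch → Ivy → Quarry costs 109.
Optimal: Quarry → Larch → Ivy → Knoll → Willow → Thorn → Quarry costs 102 (by enumerating all 60 distinct tours).
Excess = 109 − 102 = 7.

Excess over optimum: 7.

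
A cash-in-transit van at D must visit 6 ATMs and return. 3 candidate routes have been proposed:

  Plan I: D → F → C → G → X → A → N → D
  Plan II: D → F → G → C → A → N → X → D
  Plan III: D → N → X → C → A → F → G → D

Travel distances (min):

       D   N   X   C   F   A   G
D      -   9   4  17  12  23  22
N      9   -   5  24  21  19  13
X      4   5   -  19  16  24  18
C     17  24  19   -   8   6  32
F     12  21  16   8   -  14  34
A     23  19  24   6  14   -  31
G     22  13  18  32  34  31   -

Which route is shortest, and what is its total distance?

109 min — Plan III is the shortest.

Plan I: 12 + 8 + 32 + 18 + 24 + 19 + 9 = 122
Plan II: 12 + 34 + 32 + 6 + 19 + 5 + 4 = 112
Plan III: 9 + 5 + 19 + 6 + 14 + 34 + 22 = 109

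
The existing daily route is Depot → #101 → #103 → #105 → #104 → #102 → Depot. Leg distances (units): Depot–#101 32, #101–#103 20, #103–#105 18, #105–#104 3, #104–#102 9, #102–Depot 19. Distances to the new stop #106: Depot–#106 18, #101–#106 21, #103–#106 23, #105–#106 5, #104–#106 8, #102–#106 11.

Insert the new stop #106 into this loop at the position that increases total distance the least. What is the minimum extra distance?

Insertion cost between consecutive stops i–j is d(i,#106) + d(#106,j) − d(i,j):
  between Depot and #101: 18 + 21 − 32 = 7
  between #101 and #103: 21 + 23 − 20 = 24
  between #103 and #105: 23 + 5 − 18 = 10
  between #105 and #104: 5 + 8 − 3 = 10
  between #104 and #102: 8 + 11 − 9 = 10
  between #102 and Depot: 11 + 18 − 19 = 10
Cheapest insertion is between Depot and #101, adding 7.
New total = 101 + 7 = 108.

Minimum extra distance: 7, inserting #106 between Depot and #101.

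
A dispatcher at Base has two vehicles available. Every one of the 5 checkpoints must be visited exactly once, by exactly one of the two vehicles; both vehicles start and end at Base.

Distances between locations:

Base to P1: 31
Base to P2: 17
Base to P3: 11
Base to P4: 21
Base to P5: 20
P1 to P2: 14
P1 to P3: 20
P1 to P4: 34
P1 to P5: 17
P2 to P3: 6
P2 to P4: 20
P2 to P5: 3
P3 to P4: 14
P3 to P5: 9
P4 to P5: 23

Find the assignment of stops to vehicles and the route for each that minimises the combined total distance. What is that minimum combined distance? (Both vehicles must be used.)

There are 2^4 − 1 = 15 ways to divide the 5 stops into two non-empty groups. For each, the best each vehicle can do is its own shortest tour through its group:
  {P1} + {P2, P3, P4, P5}: 62 + 64 = 126
  {P2} + {P1, P3, P4, P5}: 34 + 92 = 126
  {P1, P2} + {P3, P4, P5}: 62 + 64 = 126
  {P3} + {P1, P2, P4, P5}: 22 + 92 = 114
  {P1, P3} + {P2, P4, P5}: 62 + 64 = 126
  {P2, P3} + {P1, P4, P5}: 34 + 92 = 126
  … (15 splits in total)
  {P4} + {P1, P2, P3, P5}: 42 + 68 = 110  ← best
Best: vehicle 1 Base → P4 → Base = 42; vehicle 2 Base → P1 → P2 → P5 → P3 → Base = 68; combined 110.

110 — the smallest possible combined total.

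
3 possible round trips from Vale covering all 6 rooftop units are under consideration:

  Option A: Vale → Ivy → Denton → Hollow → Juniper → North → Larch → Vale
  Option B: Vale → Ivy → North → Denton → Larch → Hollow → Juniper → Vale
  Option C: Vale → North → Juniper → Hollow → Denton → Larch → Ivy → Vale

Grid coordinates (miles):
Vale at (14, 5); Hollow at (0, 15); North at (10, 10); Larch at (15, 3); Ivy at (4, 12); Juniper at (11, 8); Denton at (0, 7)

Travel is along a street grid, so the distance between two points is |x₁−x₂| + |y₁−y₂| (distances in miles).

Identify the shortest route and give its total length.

Option A: 17 + 9 + 8 + 18 + 3 + 12 + 3 = 70
Option B: 17 + 8 + 13 + 19 + 27 + 18 + 6 = 108
Option C: 9 + 3 + 18 + 8 + 19 + 20 + 17 = 94

Shortest is Option A, total 70 miles.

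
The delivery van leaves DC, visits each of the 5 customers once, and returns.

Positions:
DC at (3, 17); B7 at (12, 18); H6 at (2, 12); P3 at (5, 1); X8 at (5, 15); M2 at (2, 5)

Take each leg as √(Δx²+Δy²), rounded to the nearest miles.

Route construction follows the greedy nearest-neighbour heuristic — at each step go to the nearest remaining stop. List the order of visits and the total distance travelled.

Total distance 46 miles via the nearest-neighbour route DC → X8 → H6 → M2 → P3 → B7 → DC.

DC → [X8:3 / H6:5 / B7:9 / M2:12 / P3:16] → X8 (3)
X8 → [H6:4 / B7:8 / M2:10 / P3:14] → H6 (4)
H6 → [M2:7 / P3:11 / B7:12] → M2 (7)
M2 → [P3:5 / B7:16] → P3 (5)
P3 → [B7:18] → B7 (18)
Return B7→DC: 9.
Total = 3 + 4 + 7 + 5 + 18 + 9 = 46.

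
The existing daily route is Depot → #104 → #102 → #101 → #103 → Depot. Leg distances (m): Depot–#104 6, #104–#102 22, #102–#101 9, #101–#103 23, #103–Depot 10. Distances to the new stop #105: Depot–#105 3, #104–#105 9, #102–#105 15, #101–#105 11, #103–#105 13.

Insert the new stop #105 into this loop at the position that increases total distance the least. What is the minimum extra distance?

Insertion cost between consecutive stops i–j is d(i,#105) + d(#105,j) − d(i,j):
  between Depot and #104: 3 + 9 − 6 = 6
  between #104 and #102: 9 + 15 − 22 = 2
  between #102 and #101: 15 + 11 − 9 = 17
  between #101 and #103: 11 + 13 − 23 = 1
  between #103 and Depot: 13 + 3 − 10 = 6
Cheapest insertion is between #101 and #103, adding 1.
New total = 70 + 1 = 71.

+1 m — insert #105 between #101 and #103.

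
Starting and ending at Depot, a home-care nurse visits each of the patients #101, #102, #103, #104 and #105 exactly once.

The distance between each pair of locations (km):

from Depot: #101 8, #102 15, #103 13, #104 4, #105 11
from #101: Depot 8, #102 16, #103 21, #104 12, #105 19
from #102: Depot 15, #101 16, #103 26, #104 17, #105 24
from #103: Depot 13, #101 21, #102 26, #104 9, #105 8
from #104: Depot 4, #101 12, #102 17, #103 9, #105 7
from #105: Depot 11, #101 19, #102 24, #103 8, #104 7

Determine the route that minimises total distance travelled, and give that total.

69 km — the shortest possible round trip.

With 5 stops there are 5!/2 = 60 distinct round trips (a route and its reverse cost the same).
Depot → #101 → #102 → #103 → #104 → #105 → Depot: 8+16+26+9+7+11 = 77
Depot → #101 → #102 → #103 → #105 → #104 → Depot: 8+16+26+8+7+4 = 69
Depot → #101 → #102 → #104 → #103 → #105 → Depot: 8+16+17+9+8+11 = 69
Depot → #101 → #102 → #104 → #105 → #103 → Depot: 8+16+17+7+8+13 = 69
Depot → #101 → #102 → #105 → #103 → #104 → Depot: 8+16+24+8+9+4 = 69
Depot → #101 → #102 → #105 → #104 → #103 → Depot: 8+16+24+7+9+13 = 77
Depot → #101 → #103 → #102 → #104 → #105 → Depot: 8+21+26+17+7+11 = 90
Depot → #101 → #103 → #102 → #105 → #104 → Depot: 8+21+26+24+7+4 = 90
Depot → #101 → #103 → #104 → #102 → #105 → Depot: 8+21+9+17+24+11 = 90
Depot → #101 → #103 → #104 → #105 → #102 → Depot: 8+21+9+7+24+15 = 84
Depot → #101 → #103 → #105 → #102 → #104 → Depot: 8+21+8+24+17+4 = 82
Depot → #101 → #103 → #105 → #104 → #102 → Depot: 8+21+8+7+17+15 = 76
Depot → #101 → #104 → #102 → #103 → #105 → Depot: 8+12+17+26+8+11 = 82
Depot → #101 → #104 → #102 → #105 → #103 → Depot: 8+12+17+24+8+13 = 82
… (46 more)
The minimum is 69.
One optimal route: Depot → #101 → #102 → #103 → #105 → #104 → Depot (or its reverse).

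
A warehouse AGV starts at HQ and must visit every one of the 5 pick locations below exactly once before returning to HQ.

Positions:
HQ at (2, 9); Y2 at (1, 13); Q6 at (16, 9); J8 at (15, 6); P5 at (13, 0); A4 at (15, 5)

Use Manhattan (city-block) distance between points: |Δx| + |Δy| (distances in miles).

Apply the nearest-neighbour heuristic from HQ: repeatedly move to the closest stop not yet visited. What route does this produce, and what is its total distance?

HQ → [Y2:5 / Q6:14 / J8:16 / A4:17 / P5:20] → Y2 (5)
Y2 → [Q6:19 / J8:21 / A4:22 / P5:25] → Q6 (19)
Q6 → [J8:4 / A4:5 / P5:12] → J8 (4)
J8 → [A4:1 / P5:8] → A4 (1)
A4 → [P5:7] → P5 (7)
Return P5→HQ: 20.
Total = 5 + 19 + 4 + 1 + 7 + 20 = 56.

Total distance 56 miles via the nearest-neighbour route HQ → Y2 → Q6 → J8 → A4 → P5 → HQ.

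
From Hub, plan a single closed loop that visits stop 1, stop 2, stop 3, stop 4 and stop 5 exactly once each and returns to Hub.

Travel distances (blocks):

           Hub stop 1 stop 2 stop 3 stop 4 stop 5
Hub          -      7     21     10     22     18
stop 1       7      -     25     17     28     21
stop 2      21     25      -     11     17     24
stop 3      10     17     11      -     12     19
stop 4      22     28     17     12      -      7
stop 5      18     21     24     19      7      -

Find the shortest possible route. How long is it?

Shortest round trip = 73 blocks.

Hub - stop 1 - stop 2 - stop 3 - stop 4 - stop 5 - Hub: 7+25+11+12+7+18 = 80
Hub - stop 1 - stop 2 - stop 3 - stop 5 - stop 4 - Hub: 7+25+11+19+7+22 = 91
Hub - stop 1 - stop 2 - stop 4 - stop 3 - stop 5 - Hub: 7+25+17+12+19+18 = 98
Hub - stop 1 - stop 2 - stop 4 - stop 5 - stop 3 - Hub: 7+25+17+7+19+10 = 85
Hub - stop 1 - stop 2 - stop 5 - stop 3 - stop 4 - Hub: 7+25+24+19+12+22 = 109
Hub - stop 1 - stop 2 - stop 5 - stop 4 - stop 3 - Hub: 7+25+24+7+12+10 = 85
Hub - stop 1 - stop 3 - stop 2 - stop 4 - stop 5 - Hub: 7+17+11+17+7+18 = 77
Hub - stop 1 - stop 3 - stop 2 - stop 5 - stop 4 - Hub: 7+17+11+24+7+22 = 88
Hub - stop 1 - stop 3 - stop 4 - stop 2 - stop 5 - Hub: 7+17+12+17+24+18 = 95
Hub - stop 1 - stop 3 - stop 4 - stop 5 - stop 2 - Hub: 7+17+12+7+24+21 = 88
Hub - stop 1 - stop 3 - stop 5 - stop 2 - stop 4 - Hub: 7+17+19+24+17+22 = 106
Hub - stop 1 - stop 3 - stop 5 - stop 4 - stop 2 - Hub: 7+17+19+7+17+21 = 88
Hub - stop 1 - stop 4 - stop 2 - stop 3 - stop 5 - Hub: 7+28+17+11+19+18 = 100
Hub - stop 1 - stop 4 - stop 2 - stop 5 - stop 3 - Hub: 7+28+17+24+19+10 = 105
… (46 more)
Hub - stop 1 - stop 5 - stop 4 - stop 2 - stop 3 - Hub: 7+21+7+17+11+10 = 73  ← best
The minimum is 73.
One optimal route: Hub → stop 1 → stop 5 → stop 4 → stop 2 → stop 3 → Hub (or its reverse).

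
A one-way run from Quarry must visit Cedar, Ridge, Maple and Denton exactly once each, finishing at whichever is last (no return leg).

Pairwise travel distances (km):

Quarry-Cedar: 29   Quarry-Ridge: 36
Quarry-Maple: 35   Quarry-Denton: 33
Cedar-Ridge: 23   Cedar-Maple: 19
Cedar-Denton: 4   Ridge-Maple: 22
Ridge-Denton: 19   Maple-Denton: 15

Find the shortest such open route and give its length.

There are 4! = 24 possible orderings.
Quarry → Cedar → Ridge → Maple → Denton: 29+23+22+15 = 89
Quarry → Cedar → Ridge → Denton → Maple: 29+23+19+15 = 86
Quarry → Cedar → Maple → Ridge → Denton: 29+19+22+19 = 89
Quarry → Cedar → Maple → Denton → Ridge: 29+19+15+19 = 82
Quarry → Cedar → Denton → Ridge → Maple: 29+4+19+22 = 74
Quarry → Cedar → Denton → Maple → Ridge: 29+4+15+22 = 70
Quarry → Ridge → Cedar → Maple → Denton: 36+23+19+15 = 93
Quarry → Ridge → Cedar → Denton → Maple: 36+23+4+15 = 78
Quarry → Ridge → Maple → Cedar → Denton: 36+22+19+4 = 81
Quarry → Ridge → Maple → Denton → Cedar: 36+22+15+4 = 77
Quarry → Ridge → Denton → Cedar → Maple: 36+19+4+19 = 78
Quarry → Ridge → Denton → Maple → Cedar: 36+19+15+19 = 89
Quarry → Maple → Cedar → Ridge → Denton: 35+19+23+19 = 96
Quarry → Maple → Cedar → Denton → Ridge: 35+19+4+19 = 77
… (10 more)
The minimum is 70.
One shortest path: Quarry → Cedar → Denton → Maple → Ridge.

Shortest open route: 70 km.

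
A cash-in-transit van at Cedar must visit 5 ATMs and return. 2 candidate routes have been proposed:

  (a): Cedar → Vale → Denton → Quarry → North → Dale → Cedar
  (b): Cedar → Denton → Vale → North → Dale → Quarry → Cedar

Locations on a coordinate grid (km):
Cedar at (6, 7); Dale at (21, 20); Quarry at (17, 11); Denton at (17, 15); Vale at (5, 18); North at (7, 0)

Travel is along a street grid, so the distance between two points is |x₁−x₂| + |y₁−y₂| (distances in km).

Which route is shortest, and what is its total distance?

Shortest is (a), total 114 km.

(a): 12 + 15 + 4 + 21 + 34 + 28 = 114
(b): 19 + 15 + 20 + 34 + 13 + 15 = 116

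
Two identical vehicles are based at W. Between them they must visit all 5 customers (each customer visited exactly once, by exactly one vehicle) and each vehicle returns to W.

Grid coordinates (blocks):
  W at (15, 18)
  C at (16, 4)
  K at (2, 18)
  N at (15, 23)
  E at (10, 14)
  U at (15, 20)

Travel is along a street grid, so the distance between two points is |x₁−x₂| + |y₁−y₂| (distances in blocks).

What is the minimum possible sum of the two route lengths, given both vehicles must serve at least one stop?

Try each way of splitting the stops between the two vehicles (each non-empty) and, for each split, find the best tour for each vehicle:
  {C} + {K, N, E, U}: 30 + 44 = 74
  {K} + {C, N, E, U}: 26 + 50 = 76
  {C, K} + {N, E, U}: 56 + 28 = 84
  {N} + {C, K, E, U}: 10 + 60 = 70
  {C, N} + {K, E, U}: 40 + 38 = 78
  {K, N} + {C, E, U}: 36 + 44 = 80
  … (15 splits in total)
  {C, K, E} + {N, U}: 56 + 10 = 66  ← best
Best: vehicle 1 W → C → E → K → W = 56; vehicle 2 W → N → U → W = 10; combined 66.

Minimum combined distance: 66 blocks.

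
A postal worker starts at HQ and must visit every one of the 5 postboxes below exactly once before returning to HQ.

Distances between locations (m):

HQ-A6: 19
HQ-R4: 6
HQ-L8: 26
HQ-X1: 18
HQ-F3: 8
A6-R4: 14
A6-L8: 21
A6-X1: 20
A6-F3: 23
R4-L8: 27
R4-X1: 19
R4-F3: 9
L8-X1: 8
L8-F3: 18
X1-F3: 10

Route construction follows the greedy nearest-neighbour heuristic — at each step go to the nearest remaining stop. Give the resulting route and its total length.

73 m along HQ → R4 → F3 → X1 → L8 → A6 → HQ.

HQ → [R4:6 / F3:8 / X1:18 / A6:19 / L8:26] → R4 (6)
R4 → [F3:9 / A6:14 / X1:19 / L8:27] → F3 (9)
F3 → [X1:10 / L8:18 / A6:23] → X1 (10)
X1 → [L8:8 / A6:20] → L8 (8)
L8 → [A6:21] → A6 (21)
Return A6→HQ: 19.
Total = 6 + 9 + 10 + 8 + 21 + 19 = 73.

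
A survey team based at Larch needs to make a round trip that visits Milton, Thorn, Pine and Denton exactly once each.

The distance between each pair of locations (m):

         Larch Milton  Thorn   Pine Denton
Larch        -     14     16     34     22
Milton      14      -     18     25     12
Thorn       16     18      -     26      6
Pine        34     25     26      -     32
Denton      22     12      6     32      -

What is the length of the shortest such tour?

There are 12 distinct closed tours to check (reversals are equivalent).
Larch→Milton→Thorn→Pine→Denton→Larch: 14+18+26+32+22 = 112
Larch→Milton→Thorn→Denton→Pine→Larch: 14+18+6+32+34 = 104
Larch→Milton→Pine→Thorn→Denton→Larch: 14+25+26+6+22 = 93
Larch→Milton→Pine→Denton→Thorn→Larch: 14+25+32+6+16 = 93
Larch→Milton→Denton→Thorn→Pine→Larch: 14+12+6+26+34 = 92
Larch→Milton→Denton→Pine→Thorn→Larch: 14+12+32+26+16 = 100
Larch→Thorn→Milton→Pine→Denton→Larch: 16+18+25+32+22 = 113
Larch→Thorn→Milton→Denton→Pine→Larch: 16+18+12+32+34 = 112
Larch→Thorn→Pine→Milton→Denton→Larch: 16+26+25+12+22 = 101
Larch→Thorn→Denton→Milton→Pine→Larch: 16+6+12+25+34 = 93
Larch→Pine→Milton→Thorn→Denton→Larch: 34+25+18+6+22 = 105
Larch→Pine→Thorn→Milton→Denton→Larch: 34+26+18+12+22 = 112
The minimum is 92.
One optimal route: Larch → Milton → Denton → Thorn → Pine → Larch (or its reverse).

Shortest round trip = 92 m.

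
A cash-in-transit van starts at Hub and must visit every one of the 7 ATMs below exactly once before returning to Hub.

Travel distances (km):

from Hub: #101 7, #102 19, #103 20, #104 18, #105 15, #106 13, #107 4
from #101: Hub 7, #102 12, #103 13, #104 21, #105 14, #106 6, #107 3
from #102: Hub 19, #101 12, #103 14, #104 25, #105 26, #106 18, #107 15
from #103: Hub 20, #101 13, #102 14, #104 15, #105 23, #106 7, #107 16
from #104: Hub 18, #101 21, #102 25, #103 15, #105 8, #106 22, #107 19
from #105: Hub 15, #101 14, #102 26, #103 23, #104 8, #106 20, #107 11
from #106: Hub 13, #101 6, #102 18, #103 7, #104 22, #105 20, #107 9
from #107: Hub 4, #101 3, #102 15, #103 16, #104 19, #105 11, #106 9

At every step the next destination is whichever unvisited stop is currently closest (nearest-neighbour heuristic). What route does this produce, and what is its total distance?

From Hub: distances to unvisited — #107=4, #101=7, #106=13, #105=15, #104=18, #102=19, #103=20. Nearest is #107 (4).
From #107: distances to unvisited — #101=3, #106=9, #105=11, #102=15, #103=16, #104=19. Nearest is #101 (3).
From #101: distances to unvisited — #106=6, #102=12, #103=13, #105=14, #104=21. Nearest is #106 (6).
From #106: distances to unvisited — #103=7, #102=18, #105=20, #104=22. Nearest is #103 (7).
From #103: distances to unvisited — #102=14, #104=15, #105=23. Nearest is #102 (14).
From #102: distances to unvisited — #104=25, #105=26. Nearest is #104 (25).
From #104: distances to unvisited — #105=8. Nearest is #105 (8).
Return #105→Hub: 15.
Total = 4 + 3 + 6 + 7 + 14 + 25 + 8 + 15 = 82.

Total distance 82 km via the nearest-neighbour route Hub → #107 → #101 → #106 → #103 → #102 → #104 → #105 → Hub.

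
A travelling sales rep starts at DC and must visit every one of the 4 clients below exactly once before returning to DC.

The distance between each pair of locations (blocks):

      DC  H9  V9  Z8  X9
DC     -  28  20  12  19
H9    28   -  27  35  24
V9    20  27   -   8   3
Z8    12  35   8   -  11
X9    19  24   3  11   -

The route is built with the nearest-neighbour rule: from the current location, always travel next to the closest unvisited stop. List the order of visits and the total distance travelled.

DC → [Z8:12 / X9:19 / V9:20 / H9:28] → Z8 (12)
Z8 → [V9:8 / X9:11 / H9:35] → V9 (8)
V9 → [X9:3 / H9:27] → X9 (3)
X9 → [H9:24] → H9 (24)
Return H9→DC: 28.
Total = 12 + 8 + 3 + 24 + 28 = 75.

Nearest-neighbour total = 75 blocks; route DC → Z8 → V9 → X9 → H9 → DC.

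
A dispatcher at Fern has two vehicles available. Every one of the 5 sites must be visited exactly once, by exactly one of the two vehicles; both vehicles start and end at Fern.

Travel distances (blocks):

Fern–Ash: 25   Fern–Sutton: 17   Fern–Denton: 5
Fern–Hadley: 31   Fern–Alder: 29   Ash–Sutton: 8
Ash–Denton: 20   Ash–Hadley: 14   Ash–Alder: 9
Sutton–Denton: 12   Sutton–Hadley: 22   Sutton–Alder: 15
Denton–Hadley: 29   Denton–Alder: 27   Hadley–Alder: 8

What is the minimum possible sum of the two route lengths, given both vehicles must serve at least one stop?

83 blocks — the smallest possible combined total.

There are 2^4 − 1 = 15 ways to divide the 5 stops into two non-empty groups. For each, the best each vehicle can do is its own shortest tour through its group:
  {Ash} + {Sutton, Denton, Hadley, Alder}: 50 + 71 = 121
  {Sutton} + {Ash, Denton, Hadley, Alder}: 34 + 73 = 107
  {Ash, Sutton} + {Denton, Hadley, Alder}: 50 + 71 = 121
  {Denton} + {Ash, Sutton, Hadley, Alder}: 10 + 73 = 83
  {Ash, Denton} + {Sutton, Hadley, Alder}: 50 + 71 = 121
  {Sutton, Denton} + {Ash, Hadley, Alder}: 34 + 73 = 107
  … (15 splits in total)
Best: vehicle 1 Fern → Denton → Fern = 10; vehicle 2 Fern → Sutton → Ash → Alder → Hadley → Fern = 73; combined 83.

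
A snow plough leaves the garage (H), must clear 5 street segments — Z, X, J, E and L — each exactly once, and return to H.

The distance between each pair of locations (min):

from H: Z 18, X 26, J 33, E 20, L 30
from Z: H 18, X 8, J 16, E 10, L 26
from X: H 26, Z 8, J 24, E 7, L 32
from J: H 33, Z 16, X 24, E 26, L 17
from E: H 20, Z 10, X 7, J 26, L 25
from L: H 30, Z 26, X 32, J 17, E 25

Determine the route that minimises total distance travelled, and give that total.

Shortest round trip = 98 min.

H-Z-X-J-E-L-H: 18+8+24+26+25+30 = 131
H-Z-X-J-L-E-H: 18+8+24+17+25+20 = 112
H-Z-X-E-J-L-H: 18+8+7+26+17+30 = 106
H-Z-X-E-L-J-H: 18+8+7+25+17+33 = 108
H-Z-X-L-J-E-H: 18+8+32+17+26+20 = 121
H-Z-X-L-E-J-H: 18+8+32+25+26+33 = 142
H-Z-J-X-E-L-H: 18+16+24+7+25+30 = 120
H-Z-J-X-L-E-H: 18+16+24+32+25+20 = 135
H-Z-J-E-X-L-H: 18+16+26+7+32+30 = 129
H-Z-J-E-L-X-H: 18+16+26+25+32+26 = 143
H-Z-J-L-X-E-H: 18+16+17+32+7+20 = 110
H-Z-J-L-E-X-H: 18+16+17+25+7+26 = 109
H-Z-E-X-J-L-H: 18+10+7+24+17+30 = 106
H-Z-E-X-L-J-H: 18+10+7+32+17+33 = 117
… (46 more)
H-E-X-Z-J-L-H: 20+7+8+16+17+30 = 98  ← best
The minimum is 98.
One optimal route: H → E → X → Z → J → L → H (or its reverse).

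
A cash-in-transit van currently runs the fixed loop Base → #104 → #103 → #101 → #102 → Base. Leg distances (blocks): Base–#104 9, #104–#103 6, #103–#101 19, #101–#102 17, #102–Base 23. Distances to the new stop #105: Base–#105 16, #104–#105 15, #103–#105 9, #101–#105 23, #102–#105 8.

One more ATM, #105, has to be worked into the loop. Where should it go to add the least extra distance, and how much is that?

Insertion cost between consecutive stops i–j is d(i,#105) + d(#105,j) − d(i,j):
  between Base and #104: 16 + 15 − 9 = 22
  between #104 and #103: 15 + 9 − 6 = 18
  between #103 and #101: 9 + 23 − 19 = 13
  between #101 and #102: 23 + 8 − 17 = 14
  between #102 and Base: 8 + 16 − 23 = 1
Cheapest insertion is between #102 and Base, adding 1.
New total = 74 + 1 = 75.

Minimum extra distance: 1 blocks, inserting #105 between #102 and Base.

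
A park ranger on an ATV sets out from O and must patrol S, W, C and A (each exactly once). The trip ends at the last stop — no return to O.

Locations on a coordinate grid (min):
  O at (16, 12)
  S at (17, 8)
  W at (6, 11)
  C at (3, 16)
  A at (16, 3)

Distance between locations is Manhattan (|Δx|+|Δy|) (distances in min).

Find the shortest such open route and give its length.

There are 4! = 24 possible orderings.
O → S → W → C → A: 5+14+8+26 = 53
O → S → W → A → C: 5+14+18+26 = 63
O → S → C → W → A: 5+22+8+18 = 53
O → S → C → A → W: 5+22+26+18 = 71
O → S → A → W → C: 5+6+18+8 = 37
O → S → A → C → W: 5+6+26+8 = 45
O → W → S → C → A: 11+14+22+26 = 73
O → W → S → A → C: 11+14+6+26 = 57
O → W → C → S → A: 11+8+22+6 = 47
O → W → C → A → S: 11+8+26+6 = 51
O → W → A → S → C: 11+18+6+22 = 57
O → W → A → C → S: 11+18+26+22 = 77
O → C → S → W → A: 17+22+14+18 = 71
O → C → S → A → W: 17+22+6+18 = 63
… (10 more)
The minimum is 37.
One shortest path: O → S → A → W → C.

37 min — the minimum one-way total.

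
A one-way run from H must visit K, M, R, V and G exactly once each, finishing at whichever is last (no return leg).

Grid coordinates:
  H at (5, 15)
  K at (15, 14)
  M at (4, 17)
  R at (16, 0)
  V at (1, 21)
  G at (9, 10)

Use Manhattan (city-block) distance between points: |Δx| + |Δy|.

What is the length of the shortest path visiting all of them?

There are 5! = 120 possible orderings.
H→K→M→R→V→G: 11+14+29+36+19 = 109
H→K→M→R→G→V: 11+14+29+17+19 = 90
H→K→M→V→R→G: 11+14+7+36+17 = 85
H→K→M→V→G→R: 11+14+7+19+17 = 68
H→K→M→G→R→V: 11+14+12+17+36 = 90
H→K→M→G→V→R: 11+14+12+19+36 = 92
H→K→R→M→V→G: 11+15+29+7+19 = 81
H→K→R→M→G→V: 11+15+29+12+19 = 86
H→K→R→V→M→G: 11+15+36+7+12 = 81
H→K→R→V→G→M: 11+15+36+19+12 = 93
H→K→R→G→M→V: 11+15+17+12+7 = 62
H→K→R→G→V→M: 11+15+17+19+7 = 69
H→K→V→M→R→G: 11+21+7+29+17 = 85
H→K→V→M→G→R: 11+21+7+12+17 = 68
… (106 more)
H→M→V→G→K→R: 3+7+19+10+15 = 54  ← best
The minimum is 54.
One shortest path: H → M → V → G → K → R.

54 — the minimum one-way total.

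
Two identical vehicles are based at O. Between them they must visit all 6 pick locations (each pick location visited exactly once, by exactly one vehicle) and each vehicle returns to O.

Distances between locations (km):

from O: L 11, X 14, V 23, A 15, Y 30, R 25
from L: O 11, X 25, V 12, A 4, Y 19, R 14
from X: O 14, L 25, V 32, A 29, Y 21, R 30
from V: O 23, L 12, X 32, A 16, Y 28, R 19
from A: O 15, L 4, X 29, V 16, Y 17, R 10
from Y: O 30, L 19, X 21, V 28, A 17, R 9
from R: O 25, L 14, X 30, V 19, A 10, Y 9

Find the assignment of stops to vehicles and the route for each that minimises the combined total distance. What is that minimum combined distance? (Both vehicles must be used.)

Minimum combined distance: 111 km.

Try each way of splitting the stops between the two vehicles (each non-empty) and, for each split, find the best tour for each vehicle:
  {L} + {X, V, A, Y, R}: 22 + 93 = 115
  {X} + {L, V, A, Y, R}: 28 + 83 = 111
  {L, X} + {V, A, Y, R}: 50 + 83 = 133
  {V} + {L, X, A, Y, R}: 46 + 69 = 115
  {L, V} + {X, A, Y, R}: 46 + 69 = 115
  {X, V} + {L, A, Y, R}: 69 + 64 = 133
  … (31 splits in total)
Best: vehicle 1 O → X → O = 28; vehicle 2 O → L → V → R → Y → A → O = 83; combined 111.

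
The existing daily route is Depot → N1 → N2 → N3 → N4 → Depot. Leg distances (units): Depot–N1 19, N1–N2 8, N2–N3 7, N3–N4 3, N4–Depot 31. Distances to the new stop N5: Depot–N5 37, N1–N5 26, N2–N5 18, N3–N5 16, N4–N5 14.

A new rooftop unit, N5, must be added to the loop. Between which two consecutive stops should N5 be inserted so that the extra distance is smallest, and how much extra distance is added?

Insertion cost between consecutive stops i–j is d(i,N5) + d(N5,j) − d(i,j):
  between Depot and N1: 37 + 26 − 19 = 44
  between N1 and N2: 26 + 18 − 8 = 36
  between N2 and N3: 18 + 16 − 7 = 27
  between N3 and N4: 16 + 14 − 3 = 27
  between N4 and Depot: 14 + 37 − 31 = 20
Cheapest insertion is between N4 and Depot, adding 20.
New total = 68 + 20 = 88.

Adding 20 by placing N5 on the N4–Depot leg.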